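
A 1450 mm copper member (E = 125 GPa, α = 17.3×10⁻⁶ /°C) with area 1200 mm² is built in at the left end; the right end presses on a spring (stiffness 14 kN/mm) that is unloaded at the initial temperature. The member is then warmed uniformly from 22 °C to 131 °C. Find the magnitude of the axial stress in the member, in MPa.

σ ≈ 28.1 MPa (compressive)

The unrestrained thermal change is αΔT L = 17.3×10⁻⁶ × 109 × 1450 = 2.734 mm.
Let P be the compressive force at the spring. The member shortens elastically by PL/(AE) and the spring compresses by P/k; together these equal δ_free.
P [ L/(AE) + 1/k ] = δ_free → P [ 1450/(1200×125×10³) + 1/(14×10³) ] = 2.734.
P = 2.734 / 8.11×10⁻⁵ = 33720 N.
σ = P/A = 33720/1200 = 28.1 MPa.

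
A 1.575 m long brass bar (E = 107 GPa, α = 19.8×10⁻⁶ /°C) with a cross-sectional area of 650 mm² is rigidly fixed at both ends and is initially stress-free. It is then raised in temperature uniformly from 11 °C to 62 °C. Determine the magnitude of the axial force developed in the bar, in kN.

Full restraint means ε = 0, so the stress is σ = EαΔT = 107×10³ × 19.8×10⁻⁶ × 51 = 108 MPa.
P = AEαΔT = 650 × 107×10³ × 19.8×10⁻⁶ × 51 = 70.23 kN (compressive).

P ≈ 70.2 kN (compressive)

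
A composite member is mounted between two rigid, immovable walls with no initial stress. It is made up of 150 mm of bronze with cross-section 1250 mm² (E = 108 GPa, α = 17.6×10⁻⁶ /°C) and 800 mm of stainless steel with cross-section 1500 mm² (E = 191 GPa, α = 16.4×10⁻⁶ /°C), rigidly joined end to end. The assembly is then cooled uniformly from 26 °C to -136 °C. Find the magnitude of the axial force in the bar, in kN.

Free thermal contraction of the whole bar: Σ αᵢΔT Lᵢ = 17.6×10⁻⁶×162×150 + 16.4×10⁻⁶×162×800 = 2.553 mm.
The walls prevent any net length change, so an axial force P (same in every segment) develops. Compatibility: P · Σ Lᵢ/(AᵢEᵢ) = δ_free.
Σ Lᵢ/(AᵢEᵢ) = 150/(1250×108×10³) + 800/(1500×191×10³) = 3.903×10⁻⁶ mm/N.
Hence P = δ_free / Σ(L/AE) = 2.553/3.903×10⁻⁶ = 654.1 kN (tensile).

P ≈ 654 kN (tensile)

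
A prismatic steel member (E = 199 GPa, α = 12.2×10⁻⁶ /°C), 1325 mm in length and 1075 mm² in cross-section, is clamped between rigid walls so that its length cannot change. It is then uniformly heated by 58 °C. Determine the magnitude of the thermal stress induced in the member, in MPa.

σ ≈ 141 MPa (compressive)

The supports are rigid, so the total axial strain is zero. The restrained thermal strain is ε = αΔT = 12.2×10⁻⁶ × 58 = 707.6×10⁻⁶.
Hence σ = E·αΔT = 199×10³ × 707.6×10⁻⁶ = 140.8 MPa, compressive.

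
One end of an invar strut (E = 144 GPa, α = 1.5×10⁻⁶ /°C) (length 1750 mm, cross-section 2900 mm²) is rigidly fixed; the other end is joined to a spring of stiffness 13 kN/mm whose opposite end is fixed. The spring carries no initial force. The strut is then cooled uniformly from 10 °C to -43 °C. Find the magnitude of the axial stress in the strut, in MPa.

σ ≈ 0.591 MPa (tensile)

The unrestrained thermal change is αΔT L = 1.5×10⁻⁶ × 53 × 1750 = 0.1391 mm.
Let P be the tensile force in the spring. The strut extends elastically by PL/(AE) and the spring stretches by P/k; together these equal δ_free.
P [ L/(AE) + 1/k ] = δ_free → P [ 1750/(2900×144×10³) + 1/(13×10³) ] = 0.1391.
P = 0.1391 / 8.111×10⁻⁵ = 1715 N.
σ = P/A = 1715/2900 = 0.5914 MPa.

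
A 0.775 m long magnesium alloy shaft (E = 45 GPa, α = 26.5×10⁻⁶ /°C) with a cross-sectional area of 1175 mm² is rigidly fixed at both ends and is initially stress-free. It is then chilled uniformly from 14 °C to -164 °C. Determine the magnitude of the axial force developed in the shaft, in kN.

The ends cannot move, so σ = EαΔT = 45×10³ × 26.5×10⁻⁶ × 178 = 212.3 MPa.
P = AEαΔT = 1175 × 45×10³ × 26.5×10⁻⁶ × 178 = 249.4 kN (tensile).

P ≈ 249 kN (tensile)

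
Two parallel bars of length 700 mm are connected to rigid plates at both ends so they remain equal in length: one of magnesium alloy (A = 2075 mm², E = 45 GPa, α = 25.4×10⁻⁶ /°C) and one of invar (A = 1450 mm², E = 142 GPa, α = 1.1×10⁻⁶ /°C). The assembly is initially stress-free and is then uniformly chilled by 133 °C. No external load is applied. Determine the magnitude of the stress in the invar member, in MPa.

σ ≈ 143 MPa (compressive)

Equilibrium of a rigid end plate with no external load gives equal and opposite internal forces ±P in the two members. Since α_{magnesium alloy} > α_{invar}, cooling drives the magnesium alloy into tension and the invar into compression.
Equating the net (thermal + elastic) strains gives |α₁ − α₂|·ΔT = P·[1/(A₁E₁) + 1/(A₂E₂)].
|α₁ − α₂|·ΔT = 24.3×10⁻⁶ × 133 = 0.003232.
1/(A₁E₁) + 1/(A₂E₂) = 1/(2075×45×10³) + 1/(1450×142×10³) = 1.557×10⁻⁸ N⁻¹.
So P = 0.003232 / 1.557×10⁻⁸ = 207.6 kN.
σ_{invar} = P/A₂ = 207600/1450 = 143.2 MPa, compressive.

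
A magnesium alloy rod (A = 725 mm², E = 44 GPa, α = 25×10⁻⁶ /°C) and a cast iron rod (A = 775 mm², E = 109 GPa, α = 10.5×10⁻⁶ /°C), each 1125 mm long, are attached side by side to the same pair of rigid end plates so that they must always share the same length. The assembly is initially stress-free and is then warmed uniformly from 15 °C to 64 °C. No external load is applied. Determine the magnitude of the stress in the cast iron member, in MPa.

σ ≈ 21.2 MPa (tensile)

Equilibrium of a rigid end plate with no external load gives equal and opposite internal forces ±P in the two members. Since α_{magnesium alloy} > α_{cast iron}, heating drives the magnesium alloy into compression and the cast iron into tension.
Compatibility of the two members (thermal + elastic change equal): (α₁ − α₂)ΔT = P·[1/(A₁E₁) + 1/(A₂E₂)].
|α₁ − α₂|·ΔT = 14.5×10⁻⁶ × 49 = 0.0007105.
1/(A₁E₁) + 1/(A₂E₂) = 1/(725×44×10³) + 1/(775×109×10³) = 4.319×10⁻⁸ N⁻¹.
So P = 0.0007105 / 4.319×10⁻⁸ = 16.45 kN.
σ_{cast iron} = P/A₂ = 16450/775 = 21.23 MPa, tensile.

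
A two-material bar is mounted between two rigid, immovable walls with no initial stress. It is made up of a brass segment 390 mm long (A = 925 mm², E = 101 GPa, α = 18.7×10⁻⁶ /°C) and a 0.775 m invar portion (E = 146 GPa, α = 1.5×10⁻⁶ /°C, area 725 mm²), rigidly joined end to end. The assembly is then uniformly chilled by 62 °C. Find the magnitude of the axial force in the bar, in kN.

With the walls removed the bar would change length by δ_free = Σ αᵢΔT Lᵢ = 18.7×10⁻⁶×62×390 + 1.5×10⁻⁶×62×775 = 0.5242 mm.
Since the ends are fixed, an axial force P builds up, equal in every segment, with P · Σ Lᵢ/(AᵢEᵢ) = δ_free.
The series flexibility is Σ Lᵢ/(AᵢEᵢ) = 390/(925×101×10³) + 775/(725×146×10³) = 1.15×10⁻⁵ mm/N.
Hence P = δ_free / Σ(L/AE) = 0.5242/1.15×10⁻⁵ = 45.6 kN (tensile).

P ≈ 45.6 kN (tensile)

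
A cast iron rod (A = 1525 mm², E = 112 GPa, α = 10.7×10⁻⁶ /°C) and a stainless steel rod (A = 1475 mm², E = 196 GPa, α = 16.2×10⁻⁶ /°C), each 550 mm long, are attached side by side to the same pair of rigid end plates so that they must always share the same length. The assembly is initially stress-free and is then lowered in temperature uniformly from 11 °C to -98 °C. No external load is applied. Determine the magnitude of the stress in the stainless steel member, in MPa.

σ ≈ 43.6 MPa (tensile)

Equilibrium of a rigid end plate with no external load gives equal and opposite internal forces ±P in the two members. Since α_{stainless steel} > α_{cast iron}, cooling drives the stainless steel into tension and the cast iron into compression.
Equating the net (thermal + elastic) strains gives |α₁ − α₂|·ΔT = P·[1/(A₁E₁) + 1/(A₂E₂)].
|α₁ − α₂|·ΔT = 5.5×10⁻⁶ × 109 = 0.0005995.
1/(A₁E₁) + 1/(A₂E₂) = 1/(1525×112×10³) + 1/(1475×196×10³) = 9.314×10⁻⁹ N⁻¹.
P = 0.0005995 / 9.314×10⁻⁹ = 64370 N = 64.37 kN.
σ_{stainless steel} = P/A₂ = 64370/1475 = 43.64 MPa, tensile.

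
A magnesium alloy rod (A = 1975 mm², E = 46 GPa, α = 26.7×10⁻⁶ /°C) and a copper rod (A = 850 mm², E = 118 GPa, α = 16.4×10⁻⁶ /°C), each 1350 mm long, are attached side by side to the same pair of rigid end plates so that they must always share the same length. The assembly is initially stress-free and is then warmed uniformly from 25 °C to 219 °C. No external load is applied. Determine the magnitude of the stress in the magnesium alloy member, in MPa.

σ ≈ 48.2 MPa (compressive)

The magnesium alloy has the larger α, so on heating it would change length more than the copper if both were free. The rigid plates force a common final length, so the magnesium alloy is put into compression and the copper into tension, with equal and opposite forces P (no external load).
Compatibility of the two members (thermal + elastic change equal): (α₁ − α₂)ΔT = P·[1/(A₁E₁) + 1/(A₂E₂)].
|α₁ − α₂|·ΔT = 10.3×10⁻⁶ × 194 = 0.001998.
1/(A₁E₁) + 1/(A₂E₂) = 1/(1975×46×10³) + 1/(850×118×10³) = 2.098×10⁻⁸ N⁻¹.
P = 0.001998 / 2.098×10⁻⁸ = 95260 N = 95.26 kN.
σ_{magnesium alloy} = P/A₁ = 95260/1975 = 48.23 MPa, compressive.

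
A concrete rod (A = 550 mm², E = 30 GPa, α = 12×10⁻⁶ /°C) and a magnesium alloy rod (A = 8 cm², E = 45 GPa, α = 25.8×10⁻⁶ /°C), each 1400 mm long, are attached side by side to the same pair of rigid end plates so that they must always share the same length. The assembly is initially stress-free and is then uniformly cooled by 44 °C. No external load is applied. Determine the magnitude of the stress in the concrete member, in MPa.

σ ≈ 12.5 MPa (compressive)

Equilibrium of a rigid end plate with no external load gives equal and opposite internal forces ±P in the two members. Since α_{magnesium alloy} > α_{concrete}, cooling drives the magnesium alloy into tension and the concrete into compression.
Setting the final lengths equal and cancelling L: (α₁ − α₂)ΔT = P/(A₁E₁) + P/(A₂E₂).
|α₁ − α₂|·ΔT = 13.8×10⁻⁶ × 44 = 0.0006072.
1/(A₁E₁) + 1/(A₂E₂) = 1/(550×30×10³) + 1/(800×45×10³) = 8.838×10⁻⁸ N⁻¹.
P = 0.0006072 / 8.838×10⁻⁸ = 6870 N = 6.87 kN.
σ_{concrete} = P/A₁ = 6870/550 = 12.49 MPa, compressive.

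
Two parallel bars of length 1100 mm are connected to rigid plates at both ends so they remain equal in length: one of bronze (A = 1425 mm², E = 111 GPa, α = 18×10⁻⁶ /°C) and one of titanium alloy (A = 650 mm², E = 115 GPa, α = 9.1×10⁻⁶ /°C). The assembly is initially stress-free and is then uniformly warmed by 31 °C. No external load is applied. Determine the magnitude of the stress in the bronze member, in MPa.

σ ≈ 9.83 MPa (compressive)

The bronze has the larger α, so on heating it would change length more than the titanium alloy if both were free. The rigid plates force a common final length, so the bronze is put into compression and the titanium alloy into tension, with equal and opposite forces P (no external load).
Setting the final lengths equal and cancelling L: (α₁ − α₂)ΔT = P/(A₁E₁) + P/(A₂E₂).
|α₁ − α₂|·ΔT = 8.9×10⁻⁶ × 31 = 0.0002759.
1/(A₁E₁) + 1/(A₂E₂) = 1/(1425×111×10³) + 1/(650×115×10³) = 1.97×10⁻⁸ N⁻¹.
P = 0.0002759 / 1.97×10⁻⁸ = 14010 N = 14.01 kN.
σ_{bronze} = P/A₁ = 14010/1425 = 9.828 MPa, compressive.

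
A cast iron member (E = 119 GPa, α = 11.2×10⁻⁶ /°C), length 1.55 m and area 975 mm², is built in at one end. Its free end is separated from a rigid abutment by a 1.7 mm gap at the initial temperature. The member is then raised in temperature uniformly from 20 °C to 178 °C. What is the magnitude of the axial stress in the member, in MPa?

σ ≈ 80.1 MPa (compressive)

Unrestrained expansion: δ_free = αΔT L = 11.2×10⁻⁶ × 158 × 1550 = 2.743 mm.
The gap closes (δ_free > 1.7 mm) and the wall then resists a further 2.743 − 1.7 = 1.043 mm of expansion.
So σ = E(δ_free − g)/L = 119×10³ × 1.043/1550 = 80.07 MPa.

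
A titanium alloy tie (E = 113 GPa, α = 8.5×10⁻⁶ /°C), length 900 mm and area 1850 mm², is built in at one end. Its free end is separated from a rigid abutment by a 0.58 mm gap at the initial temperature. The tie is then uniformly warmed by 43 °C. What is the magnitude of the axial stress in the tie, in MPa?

Free thermal elongation = αΔT L = 8.5×10⁻⁶ × 43 × 900 = 0.329 mm.
Since δ_free = 0.329 mm is less than the 0.58 mm gap, the tie never touches the wall. No axial force develops.

σ ≈ 0 MPa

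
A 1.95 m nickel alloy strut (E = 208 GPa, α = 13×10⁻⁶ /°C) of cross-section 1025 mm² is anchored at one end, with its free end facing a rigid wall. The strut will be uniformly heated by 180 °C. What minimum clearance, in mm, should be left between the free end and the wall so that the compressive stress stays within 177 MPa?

g ≈ 2.9 mm

Free expansion if unrestrained: δ_free = αΔT L = 13×10⁻⁶ × 180 × 1950 = 4.563 mm.
At the allowable stress the elastic shortening the wall may impose is σL/E = 177 × 1950 / (208×10³) = 1.659 mm.
So the gap has to take up the difference, g_min = δ_free − σL/E = 4.563 − 1.659 = 2.904 mm.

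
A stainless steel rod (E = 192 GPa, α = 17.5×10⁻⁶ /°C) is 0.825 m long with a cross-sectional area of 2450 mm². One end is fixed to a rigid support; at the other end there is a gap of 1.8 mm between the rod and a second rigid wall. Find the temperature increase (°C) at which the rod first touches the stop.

Contact occurs when the free expansion equals the gap: αΔT L = 1.8 mm.
So ΔT = g/(αL) = 1.8/(17.5×10⁻⁶ × 825) = 124.7 °C.

ΔT ≈ 125 °C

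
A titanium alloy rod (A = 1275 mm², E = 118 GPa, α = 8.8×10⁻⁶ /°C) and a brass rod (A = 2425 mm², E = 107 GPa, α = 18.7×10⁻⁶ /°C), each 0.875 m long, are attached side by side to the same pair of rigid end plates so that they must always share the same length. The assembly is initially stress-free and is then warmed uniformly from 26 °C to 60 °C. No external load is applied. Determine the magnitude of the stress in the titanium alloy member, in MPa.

The brass has the larger α, so on heating it would change length more than the titanium alloy if both were free. The rigid plates force a common final length, so the brass is put into compression and the titanium alloy into tension, with equal and opposite forces P (no external load).
Equating the net (thermal + elastic) strains gives |α₁ − α₂|·ΔT = P·[1/(A₁E₁) + 1/(A₂E₂)].
|α₁ − α₂|·ΔT = 9.9×10⁻⁶ × 34 = 0.0003366.
1/(A₁E₁) + 1/(A₂E₂) = 1/(1275×118×10³) + 1/(2425×107×10³) = 1.05×10⁻⁸ N⁻¹.
P = 0.0003366 / 1.05×10⁻⁸ = 32060 N = 32.06 kN.
σ_{titanium alloy} = P/A₁ = 32060/1275 = 25.14 MPa, tensile.

σ ≈ 25.1 MPa (tensile)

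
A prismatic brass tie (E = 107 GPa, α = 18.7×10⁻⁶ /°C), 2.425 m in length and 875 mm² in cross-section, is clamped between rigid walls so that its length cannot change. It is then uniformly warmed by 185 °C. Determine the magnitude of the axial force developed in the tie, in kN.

P ≈ 324 kN (compressive)

With zero net strain, σ = E·αΔT = 107 GPa × 18.7×10⁻⁶ × 185 = 370.2 MPa.
P = AEαΔT = 875 × 107×10³ × 18.7×10⁻⁶ × 185 = 323.9 kN (compressive).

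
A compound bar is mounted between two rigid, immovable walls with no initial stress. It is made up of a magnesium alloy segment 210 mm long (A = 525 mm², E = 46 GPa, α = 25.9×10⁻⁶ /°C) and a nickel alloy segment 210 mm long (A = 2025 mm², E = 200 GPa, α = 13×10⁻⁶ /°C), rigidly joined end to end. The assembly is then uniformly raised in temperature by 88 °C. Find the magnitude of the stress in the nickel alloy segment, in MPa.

σ ≈ 38.5 MPa (compressive)

With the walls removed the bar would change length by δ_free = Σ αᵢΔT Lᵢ = 25.9×10⁻⁶×88×210 + 13×10⁻⁶×88×210 = 0.7189 mm.
Since the ends are fixed, an axial force P builds up, equal in every segment, with P · Σ Lᵢ/(AᵢEᵢ) = δ_free.
Σ Lᵢ/(AᵢEᵢ) = 210/(525×46×10³) + 210/(2025×200×10³) = 9.214×10⁻⁶ mm/N.
Hence P = δ_free / Σ(L/AE) = 0.7189/9.214×10⁻⁶ = 78.02 kN (compressive).
σ_{nickel alloy} = P / A = 78020 / 2025 = 38.53 MPa.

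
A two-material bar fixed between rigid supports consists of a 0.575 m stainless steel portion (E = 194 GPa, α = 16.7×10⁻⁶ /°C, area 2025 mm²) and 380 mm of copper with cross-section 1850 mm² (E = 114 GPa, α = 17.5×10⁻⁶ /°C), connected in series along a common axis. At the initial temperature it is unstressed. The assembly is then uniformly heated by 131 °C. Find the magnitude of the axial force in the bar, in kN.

Free thermal expansion of the whole bar: Σ αᵢΔT Lᵢ = 16.7×10⁻⁶×131×575 + 17.5×10⁻⁶×131×380 = 2.129 mm.
The walls prevent any net length change, so an axial force P (same in every segment) develops. Compatibility: P · Σ Lᵢ/(AᵢEᵢ) = δ_free.
Σ Lᵢ/(AᵢEᵢ) = 575/(2025×194×10³) + 380/(1850×114×10³) = 3.265×10⁻⁶ mm/N.
Hence P = δ_free / Σ(L/AE) = 2.129/3.265×10⁻⁶ = 652 kN (compressive).

P ≈ 652 kN (compressive)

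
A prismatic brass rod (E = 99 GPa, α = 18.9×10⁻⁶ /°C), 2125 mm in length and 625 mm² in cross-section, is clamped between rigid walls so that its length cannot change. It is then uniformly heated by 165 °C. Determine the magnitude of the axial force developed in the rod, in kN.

P ≈ 193 kN (compressive)

Full restraint means ε = 0, so the stress is σ = EαΔT = 99×10³ × 18.9×10⁻⁶ × 165 = 308.7 MPa.
Axial force P = σA = 308.7 × 625 = 193000 N = 193 kN, compressive.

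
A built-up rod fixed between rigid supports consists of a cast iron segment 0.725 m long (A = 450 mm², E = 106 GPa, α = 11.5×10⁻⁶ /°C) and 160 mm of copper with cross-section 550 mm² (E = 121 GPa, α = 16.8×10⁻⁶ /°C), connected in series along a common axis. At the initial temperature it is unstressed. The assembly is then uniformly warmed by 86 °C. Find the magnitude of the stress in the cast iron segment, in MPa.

σ ≈ 120 MPa (compressive)

Free thermal expansion of the whole bar: Σ αᵢΔT Lᵢ = 11.5×10⁻⁶×86×725 + 16.8×10⁻⁶×86×160 = 0.9482 mm.
Since the ends are fixed, an axial force P builds up, equal in every segment, with P · Σ Lᵢ/(AᵢEᵢ) = δ_free.
The series flexibility is Σ Lᵢ/(AᵢEᵢ) = 725/(450×106×10³) + 160/(550×121×10³) = 1.76×10⁻⁵ mm/N.
Hence P = δ_free / Σ(L/AE) = 0.9482/1.76×10⁻⁵ = 53.86 kN (compressive).
σ_{cast iron} = P / A = 53860 / 450 = 119.7 MPa.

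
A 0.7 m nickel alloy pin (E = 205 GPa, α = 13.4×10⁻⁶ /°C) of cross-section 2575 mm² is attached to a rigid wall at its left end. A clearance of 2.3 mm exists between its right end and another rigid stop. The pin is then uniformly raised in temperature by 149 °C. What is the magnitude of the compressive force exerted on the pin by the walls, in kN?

If the wall were absent the pin would grow by αΔT L = 13.4×10⁻⁶ × 149 × 700 = 1.398 mm.
This is smaller than the 2.3 mm clearance, so the pin expands freely without reaching the stop — the stress is zero.

P ≈ 0 kN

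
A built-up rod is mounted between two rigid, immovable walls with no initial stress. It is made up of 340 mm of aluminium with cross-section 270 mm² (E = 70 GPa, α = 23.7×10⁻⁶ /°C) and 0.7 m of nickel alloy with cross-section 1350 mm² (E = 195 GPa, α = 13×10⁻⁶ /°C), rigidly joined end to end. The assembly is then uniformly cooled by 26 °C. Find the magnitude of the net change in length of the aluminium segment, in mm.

Free thermal contraction of the whole bar: Σ αᵢΔT Lᵢ = 23.7×10⁻⁶×26×340 + 13×10⁻⁶×26×700 = 0.4461 mm.
The rigid supports impose zero overall length change; the single axial force P common to all segments must satisfy P Σ Lᵢ/(AᵢEᵢ) = δ_free.
The series flexibility is Σ Lᵢ/(AᵢEᵢ) = 340/(270×70×10³) + 700/(1350×195×10³) = 2.065×10⁻⁵ mm/N.
Hence P = δ_free / Σ(L/AE) = 0.4461/2.065×10⁻⁵ = 21.6 kN (tensile).
For the aluminium segment, free thermal change = 23.7×10⁻⁶×26×340 = 0.2095 mm and elastic change from P = 21600×340/(270×70×10³) = 0.3887 mm; these oppose, so the net change is 0.179 mm (segment lengthens).

|ΔL| ≈ 0.179 mm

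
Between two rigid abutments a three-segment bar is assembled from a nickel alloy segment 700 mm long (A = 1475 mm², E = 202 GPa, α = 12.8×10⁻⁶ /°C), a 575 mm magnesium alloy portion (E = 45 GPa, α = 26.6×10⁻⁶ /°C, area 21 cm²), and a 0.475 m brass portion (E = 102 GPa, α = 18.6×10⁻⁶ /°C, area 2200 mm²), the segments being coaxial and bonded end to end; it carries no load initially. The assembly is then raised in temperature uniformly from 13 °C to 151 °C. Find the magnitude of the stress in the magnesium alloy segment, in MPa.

With the walls removed the bar would change length by δ_free = Σ αᵢΔT Lᵢ = 12.8×10⁻⁶×138×700 + 26.6×10⁻⁶×138×575 + 18.6×10⁻⁶×138×475 = 4.566 mm.
The rigid supports impose zero overall length change; the single axial force P common to all segments must satisfy P Σ Lᵢ/(AᵢEᵢ) = δ_free.
The series flexibility is Σ Lᵢ/(AᵢEᵢ) = 700/(1475×202×10³) + 575/(2100×45×10³) + 475/(2200×102×10³) = 1.055×10⁻⁵ mm/N.
Hence P = δ_free / Σ(L/AE) = 4.566/1.055×10⁻⁵ = 432.8 kN (compressive).
σ_{magnesium alloy} = P / A = 432800 / 2100 = 206.1 MPa.

σ ≈ 206 MPa (compressive)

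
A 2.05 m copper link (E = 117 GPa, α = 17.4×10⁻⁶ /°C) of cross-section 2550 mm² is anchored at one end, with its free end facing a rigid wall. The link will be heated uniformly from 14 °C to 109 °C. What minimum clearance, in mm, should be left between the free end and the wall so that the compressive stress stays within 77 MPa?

Free expansion if unrestrained: δ_free = αΔT L = 17.4×10⁻⁶ × 95 × 2050 = 3.389 mm.
At the allowable stress the elastic shortening the wall may impose is σL/E = 77 × 2050 / (117×10³) = 1.349 mm.
So the gap has to take up the difference, g_min = δ_free − σL/E = 3.389 − 1.349 = 2.04 mm.

g ≈ 2.04 mm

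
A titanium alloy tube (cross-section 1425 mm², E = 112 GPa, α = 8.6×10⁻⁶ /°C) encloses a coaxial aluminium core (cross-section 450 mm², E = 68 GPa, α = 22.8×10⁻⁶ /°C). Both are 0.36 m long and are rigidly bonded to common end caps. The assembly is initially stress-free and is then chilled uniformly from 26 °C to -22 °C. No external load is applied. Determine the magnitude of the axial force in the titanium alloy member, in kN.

Equilibrium of a rigid end plate with no external load gives equal and opposite internal forces ±P in the two members. Since α_{aluminium} > α_{titanium alloy}, cooling drives the aluminium into tension and the titanium alloy into compression.
Equating the net (thermal + elastic) strains gives |α₁ − α₂|·ΔT = P·[1/(A₁E₁) + 1/(A₂E₂)].
|α₁ − α₂|·ΔT = 14.2×10⁻⁶ × 48 = 0.0006816.
1/(A₁E₁) + 1/(A₂E₂) = 1/(1425×112×10³) + 1/(450×68×10³) = 3.895×10⁻⁸ N⁻¹.
So P = 0.0006816 / 3.895×10⁻⁸ = 17.5 kN.

P ≈ 17.5 kN (compressive in the titanium alloy)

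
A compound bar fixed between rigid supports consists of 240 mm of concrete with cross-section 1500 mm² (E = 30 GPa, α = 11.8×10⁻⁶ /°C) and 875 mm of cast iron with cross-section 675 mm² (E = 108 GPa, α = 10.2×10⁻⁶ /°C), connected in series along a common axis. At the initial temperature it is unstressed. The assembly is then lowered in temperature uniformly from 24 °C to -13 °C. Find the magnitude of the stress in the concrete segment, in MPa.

Free thermal contraction of the whole bar: Σ αᵢΔT Lᵢ = 11.8×10⁻⁶×37×240 + 10.2×10⁻⁶×37×875 = 0.435 mm.
The rigid supports impose zero overall length change; the single axial force P common to all segments must satisfy P Σ Lᵢ/(AᵢEᵢ) = δ_free.
The series flexibility is Σ Lᵢ/(AᵢEᵢ) = 240/(1500×30×10³) + 875/(675×108×10³) = 1.734×10⁻⁵ mm/N.
Hence P = δ_free / Σ(L/AE) = 0.435/1.734×10⁻⁵ = 25.09 kN (tensile).
σ_{concrete} = P / A = 25090 / 1500 = 16.73 MPa.

σ ≈ 16.7 MPa (tensile)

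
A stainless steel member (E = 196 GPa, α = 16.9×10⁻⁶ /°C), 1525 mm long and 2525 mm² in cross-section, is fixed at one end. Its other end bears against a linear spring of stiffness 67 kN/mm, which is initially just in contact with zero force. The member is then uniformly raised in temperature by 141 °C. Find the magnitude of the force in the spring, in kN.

P ≈ 202 kN

The unrestrained thermal change is αΔT L = 16.9×10⁻⁶ × 141 × 1525 = 3.634 mm.
Let P be the compressive force at the spring. The member shortens elastically by PL/(AE) and the spring compresses by P/k; together these equal δ_free.
P [ L/(AE) + 1/k ] = δ_free → P [ 1525/(2525×196×10³) + 1/(67×10³) ] = 3.634.
P = 3.634 / 1.801×10⁻⁵ = 201800 N.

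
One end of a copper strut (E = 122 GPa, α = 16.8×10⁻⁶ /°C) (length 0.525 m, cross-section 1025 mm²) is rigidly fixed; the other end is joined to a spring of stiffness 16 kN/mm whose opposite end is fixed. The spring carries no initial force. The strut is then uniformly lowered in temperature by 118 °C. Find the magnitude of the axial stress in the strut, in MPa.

σ ≈ 15.2 MPa (tensile)

Free thermal contraction: δ_free = αΔT L = 16.8×10⁻⁶ × 118 × 525 = 1.041 mm.
With a force P in the spring, the elastic change of the strut is PL/(AE) and that of the spring is P/k; compatibility requires their sum to equal δ_free.
So P = δ_free / [L/(AE) + 1/k] = 1.041 / [ 525/(1025×122×10³) + 1/(16×10³) ].
P = 1.041 / 6.67×10⁻⁵ = 15600 N.
σ = P/A = 15600/1025 = 15.22 MPa.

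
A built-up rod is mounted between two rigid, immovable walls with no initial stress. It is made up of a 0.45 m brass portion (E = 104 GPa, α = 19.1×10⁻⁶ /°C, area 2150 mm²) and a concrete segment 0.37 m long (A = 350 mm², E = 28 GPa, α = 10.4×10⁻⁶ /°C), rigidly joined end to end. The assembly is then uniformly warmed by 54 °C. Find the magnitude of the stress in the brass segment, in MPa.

With the walls removed the bar would change length by δ_free = Σ αᵢΔT Lᵢ = 19.1×10⁻⁶×54×450 + 10.4×10⁻⁶×54×370 = 0.6719 mm.
The walls prevent any net length change, so an axial force P (same in every segment) develops. Compatibility: P · Σ Lᵢ/(AᵢEᵢ) = δ_free.
The series flexibility is Σ Lᵢ/(AᵢEᵢ) = 450/(2150×104×10³) + 370/(350×28×10³) = 3.977×10⁻⁵ mm/N.
Hence P = δ_free / Σ(L/AE) = 0.6719/3.977×10⁻⁵ = 16.9 kN (compressive).
σ_{brass} = P / A = 16900 / 2150 = 7.859 MPa.

σ ≈ 7.86 MPa (compressive)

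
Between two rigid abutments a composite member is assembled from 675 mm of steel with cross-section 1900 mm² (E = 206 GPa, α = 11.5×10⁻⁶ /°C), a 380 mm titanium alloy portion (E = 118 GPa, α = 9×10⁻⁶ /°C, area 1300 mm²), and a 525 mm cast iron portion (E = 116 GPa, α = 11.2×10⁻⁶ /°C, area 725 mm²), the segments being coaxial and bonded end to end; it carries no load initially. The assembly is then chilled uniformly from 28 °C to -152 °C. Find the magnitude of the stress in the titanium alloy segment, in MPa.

With the walls removed the bar would change length by δ_free = Σ αᵢΔT Lᵢ = 11.5×10⁻⁶×180×675 + 9×10⁻⁶×180×380 + 11.2×10⁻⁶×180×525 = 3.071 mm.
The rigid supports impose zero overall length change; the single axial force P common to all segments must satisfy P Σ Lᵢ/(AᵢEᵢ) = δ_free.
Σ Lᵢ/(AᵢEᵢ) = 675/(1900×206×10³) + 380/(1300×118×10³) + 525/(725×116×10³) = 1.044×10⁻⁵ mm/N.
P = 3.071 / 1.044×10⁻⁵ = 294100 N = 294.1 kN, tensile.
σ_{titanium alloy} = P / A = 294100 / 1300 = 226.2 MPa.

σ ≈ 226 MPa (tensile)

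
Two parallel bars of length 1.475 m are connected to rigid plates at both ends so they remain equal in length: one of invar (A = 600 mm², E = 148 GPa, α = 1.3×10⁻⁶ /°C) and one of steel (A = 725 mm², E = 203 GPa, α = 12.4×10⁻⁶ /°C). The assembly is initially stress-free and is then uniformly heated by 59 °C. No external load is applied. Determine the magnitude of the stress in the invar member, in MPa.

Both members must finish at the same length. With the larger α, the steel tends to over-expand; the plates restrain it, putting the steel in compression and the invar in tension. With no external load the two internal forces are equal and opposite, magnitude P.
Compatibility of the two members (thermal + elastic change equal): (α₁ − α₂)ΔT = P·[1/(A₁E₁) + 1/(A₂E₂)].
|α₁ − α₂|·ΔT = 11.1×10⁻⁶ × 59 = 0.0006549.
1/(A₁E₁) + 1/(A₂E₂) = 1/(600×148×10³) + 1/(725×203×10³) = 1.806×10⁻⁸ N⁻¹.
P = 0.0006549 / 1.806×10⁻⁸ = 36270 N = 36.27 kN.
σ_{invar} = P/A₁ = 36270/600 = 60.45 MPa, tensile.

σ ≈ 60.5 MPa (tensile)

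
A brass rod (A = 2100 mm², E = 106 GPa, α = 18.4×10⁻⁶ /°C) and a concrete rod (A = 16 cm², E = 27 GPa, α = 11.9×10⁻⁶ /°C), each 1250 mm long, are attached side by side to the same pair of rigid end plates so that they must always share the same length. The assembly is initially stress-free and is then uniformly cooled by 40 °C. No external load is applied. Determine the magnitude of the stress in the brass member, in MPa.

σ ≈ 4.48 MPa (tensile)

Both members must finish at the same length. With the larger α, the brass tends to over-contract; the plates restrain it, putting the brass in tension and the concrete in compression. With no external load the two internal forces are equal and opposite, magnitude P.
Compatibility of the two members (thermal + elastic change equal): (α₁ − α₂)ΔT = P·[1/(A₁E₁) + 1/(A₂E₂)].
|α₁ − α₂|·ΔT = 6.5×10⁻⁶ × 40 = 0.00026.
1/(A₁E₁) + 1/(A₂E₂) = 1/(2100×106×10³) + 1/(1600×27×10³) = 2.764×10⁻⁸ N⁻¹.
So P = 0.00026 / 2.764×10⁻⁸ = 9.406 kN.
σ_{brass} = P/A₁ = 9406/2100 = 4.479 MPa, tensile.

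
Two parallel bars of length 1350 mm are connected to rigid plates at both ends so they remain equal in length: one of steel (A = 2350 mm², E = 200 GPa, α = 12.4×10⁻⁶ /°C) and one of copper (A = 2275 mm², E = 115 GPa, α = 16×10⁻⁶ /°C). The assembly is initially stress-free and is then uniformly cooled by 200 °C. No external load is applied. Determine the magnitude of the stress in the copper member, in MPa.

σ ≈ 53.2 MPa (tensile)

Both members must finish at the same length. With the larger α, the copper tends to over-contract; the plates restrain it, putting the copper in tension and the steel in compression. With no external load the two internal forces are equal and opposite, magnitude P.
Equating the net (thermal + elastic) strains gives |α₁ − α₂|·ΔT = P·[1/(A₁E₁) + 1/(A₂E₂)].
|α₁ − α₂|·ΔT = 3.6×10⁻⁶ × 200 = 0.00072.
1/(A₁E₁) + 1/(A₂E₂) = 1/(2350×200×10³) + 1/(2275×115×10³) = 5.95×10⁻⁹ N⁻¹.
So P = 0.00072 / 5.95×10⁻⁹ = 121 kN.
σ_{copper} = P/A₂ = 121000/2275 = 53.19 MPa, tensile.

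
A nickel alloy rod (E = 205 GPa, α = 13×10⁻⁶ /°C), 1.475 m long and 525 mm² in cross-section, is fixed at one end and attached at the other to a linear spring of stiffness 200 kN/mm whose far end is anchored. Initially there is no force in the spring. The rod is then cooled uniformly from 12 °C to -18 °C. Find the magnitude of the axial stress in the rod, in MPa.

The unrestrained thermal change is αΔT L = 13×10⁻⁶ × 30 × 1475 = 0.5753 mm.
With a force P in the spring, the elastic change of the rod is PL/(AE) and that of the spring is P/k; compatibility requires their sum to equal δ_free.
So P = δ_free / [L/(AE) + 1/k] = 0.5753 / [ 1475/(525×205×10³) + 1/(200×10³) ].
P = 0.5753 / 1.87×10⁻⁵ = 30750 N.
σ = P/A = 30750/525 = 58.58 MPa.

σ ≈ 58.6 MPa (tensile)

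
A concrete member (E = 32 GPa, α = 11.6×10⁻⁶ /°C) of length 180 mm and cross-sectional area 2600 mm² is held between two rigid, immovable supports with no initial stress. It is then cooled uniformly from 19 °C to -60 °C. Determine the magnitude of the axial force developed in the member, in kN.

The ends cannot move, so σ = EαΔT = 32×10³ × 11.6×10⁻⁶ × 79 = 29.32 MPa.
Then P = σA = 29.32 × 2600 mm² = 76.24 kN, tensile.

P ≈ 76.2 kN (tensile)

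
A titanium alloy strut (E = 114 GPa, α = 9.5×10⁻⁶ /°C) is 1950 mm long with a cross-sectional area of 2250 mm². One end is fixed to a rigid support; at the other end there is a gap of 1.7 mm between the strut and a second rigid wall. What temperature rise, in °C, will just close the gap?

ΔT ≈ 91.8 °C

Contact occurs when the free expansion equals the gap: αΔT L = 1.7 mm.
So ΔT = g/(αL) = 1.7/(9.5×10⁻⁶ × 1950) = 91.77 °C.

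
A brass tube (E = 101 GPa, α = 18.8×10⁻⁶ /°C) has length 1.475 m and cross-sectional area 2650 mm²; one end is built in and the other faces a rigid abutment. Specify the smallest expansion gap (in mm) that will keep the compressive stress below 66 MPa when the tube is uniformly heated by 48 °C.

Free expansion if unrestrained: δ_free = αΔT L = 18.8×10⁻⁶ × 48 × 1475 = 1.331 mm.
A stress of 66 MPa corresponds to the wall pushing the tube back by σL/E = 66×1475/(101×10³) = 0.9639 mm.
The gap must absorb the remainder: g_min = 1.331 − 0.9639 = 0.3672 mm.

g ≈ 0.367 mm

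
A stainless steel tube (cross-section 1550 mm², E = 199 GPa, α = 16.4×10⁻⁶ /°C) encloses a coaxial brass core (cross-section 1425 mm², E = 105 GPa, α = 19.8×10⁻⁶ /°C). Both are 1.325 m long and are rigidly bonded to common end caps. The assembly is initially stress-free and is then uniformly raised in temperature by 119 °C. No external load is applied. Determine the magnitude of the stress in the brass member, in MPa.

Equilibrium of a rigid end plate with no external load gives equal and opposite internal forces ±P in the two members. Since α_{brass} > α_{stainless steel}, heating drives the brass into compression and the stainless steel into tension.
Setting the final lengths equal and cancelling L: (α₁ − α₂)ΔT = P/(A₁E₁) + P/(A₂E₂).
|α₁ − α₂|·ΔT = 3.4×10⁻⁶ × 119 = 0.0004046.
1/(A₁E₁) + 1/(A₂E₂) = 1/(1550×199×10³) + 1/(1425×105×10³) = 9.925×10⁻⁹ N⁻¹.
P = 0.0004046 / 9.925×10⁻⁹ = 40760 N = 40.76 kN.
σ_{brass} = P/A₂ = 40760/1425 = 28.61 MPa, compressive.

σ ≈ 28.6 MPa (compressive)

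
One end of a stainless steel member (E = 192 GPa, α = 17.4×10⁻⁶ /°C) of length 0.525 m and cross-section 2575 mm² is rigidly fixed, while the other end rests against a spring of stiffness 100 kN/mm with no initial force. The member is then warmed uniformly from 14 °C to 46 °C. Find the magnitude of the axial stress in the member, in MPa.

σ ≈ 10.3 MPa (compressive)

Free thermal expansion: δ_free = αΔT L = 17.4×10⁻⁶ × 32 × 525 = 0.2923 mm.
Let P be the compressive force at the spring. The member shortens elastically by PL/(AE) and the spring compresses by P/k; together these equal δ_free.
So P = δ_free / [L/(AE) + 1/k] = 0.2923 / [ 525/(2575×192×10³) + 1/(100×10³) ].
P = 0.2923 / 1.106×10⁻⁵ = 26430 N.
σ = P/A = 26430/2575 = 10.26 MPa.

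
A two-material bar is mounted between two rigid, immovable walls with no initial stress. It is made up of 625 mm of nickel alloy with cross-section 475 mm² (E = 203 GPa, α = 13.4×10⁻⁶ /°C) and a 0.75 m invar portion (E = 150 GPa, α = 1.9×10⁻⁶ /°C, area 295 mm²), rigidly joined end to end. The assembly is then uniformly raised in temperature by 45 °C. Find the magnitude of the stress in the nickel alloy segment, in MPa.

If the supports were absent, the total length change would be Σ αᵢΔT Lᵢ = 13.4×10⁻⁶×45×625 + 1.9×10⁻⁶×45×750 = 0.441 mm.
Since the ends are fixed, an axial force P builds up, equal in every segment, with P · Σ Lᵢ/(AᵢEᵢ) = δ_free.
The series flexibility is Σ Lᵢ/(AᵢEᵢ) = 625/(475×203×10³) + 750/(295×150×10³) = 2.343×10⁻⁵ mm/N.
Hence P = δ_free / Σ(L/AE) = 0.441/2.343×10⁻⁵ = 18.82 kN (compressive).
σ_{nickel alloy} = P / A = 18820 / 475 = 39.62 MPa.

σ ≈ 39.6 MPa (compressive)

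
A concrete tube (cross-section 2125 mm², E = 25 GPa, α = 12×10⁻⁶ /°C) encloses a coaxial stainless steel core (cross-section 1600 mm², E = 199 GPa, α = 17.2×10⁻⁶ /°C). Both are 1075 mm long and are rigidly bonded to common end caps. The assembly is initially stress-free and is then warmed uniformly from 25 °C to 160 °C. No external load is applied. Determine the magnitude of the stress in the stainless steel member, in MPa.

σ ≈ 20 MPa (compressive)

Both members must finish at the same length. With the larger α, the stainless steel tends to over-expand; the plates restrain it, putting the stainless steel in compression and the concrete in tension. With no external load the two internal forces are equal and opposite, magnitude P.
Compatibility of the two members (thermal + elastic change equal): (α₁ − α₂)ΔT = P·[1/(A₁E₁) + 1/(A₂E₂)].
|α₁ − α₂|·ΔT = 5.2×10⁻⁶ × 135 = 0.000702.
1/(A₁E₁) + 1/(A₂E₂) = 1/(2125×25×10³) + 1/(1600×199×10³) = 2.196×10⁻⁸ N⁻¹.
So P = 0.000702 / 2.196×10⁻⁸ = 31.96 kN.
σ_{stainless steel} = P/A₂ = 31960/1600 = 19.98 MPa, compressive.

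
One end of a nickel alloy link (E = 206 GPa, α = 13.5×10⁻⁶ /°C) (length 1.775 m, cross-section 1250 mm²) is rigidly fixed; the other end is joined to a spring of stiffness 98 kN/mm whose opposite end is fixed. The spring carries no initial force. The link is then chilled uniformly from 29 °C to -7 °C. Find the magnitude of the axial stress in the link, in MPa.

Free thermal contraction: δ_free = αΔT L = 13.5×10⁻⁶ × 36 × 1775 = 0.8627 mm.
With a force P in the spring, the elastic change of the link is PL/(AE) and that of the spring is P/k; compatibility requires their sum to equal δ_free.
So P = δ_free / [L/(AE) + 1/k] = 0.8627 / [ 1775/(1250×206×10³) + 1/(98×10³) ].
P = 0.8627 / 1.71×10⁻⁵ = 50460 N.
σ = P/A = 50460/1250 = 40.36 MPa.

σ ≈ 40.4 MPa (tensile)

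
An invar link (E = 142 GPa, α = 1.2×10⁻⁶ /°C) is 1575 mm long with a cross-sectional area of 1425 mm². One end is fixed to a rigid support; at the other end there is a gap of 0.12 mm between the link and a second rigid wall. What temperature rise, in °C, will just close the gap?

Contact occurs when the free expansion equals the gap: αΔT L = 0.12 mm.
So ΔT = g/(αL) = 0.12/(1.2×10⁻⁶ × 1575) = 63.49 °C.

ΔT ≈ 63.5 °C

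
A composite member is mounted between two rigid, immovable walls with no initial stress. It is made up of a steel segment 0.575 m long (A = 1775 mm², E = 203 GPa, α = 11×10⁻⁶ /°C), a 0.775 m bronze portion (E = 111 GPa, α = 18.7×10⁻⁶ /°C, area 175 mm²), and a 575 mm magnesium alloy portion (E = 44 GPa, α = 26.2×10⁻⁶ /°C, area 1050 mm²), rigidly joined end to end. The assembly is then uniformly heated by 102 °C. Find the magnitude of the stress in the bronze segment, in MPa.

σ ≈ 388 MPa (compressive)

If the supports were absent, the total length change would be Σ αᵢΔT Lᵢ = 11×10⁻⁶×102×575 + 18.7×10⁻⁶×102×775 + 26.2×10⁻⁶×102×575 = 3.66 mm.
Since the ends are fixed, an axial force P builds up, equal in every segment, with P · Σ Lᵢ/(AᵢEᵢ) = δ_free.
The series flexibility is Σ Lᵢ/(AᵢEᵢ) = 575/(1775×203×10³) + 775/(175×111×10³) + 575/(1050×44×10³) = 5.394×10⁻⁵ mm/N.
So P = 3.66 / 5.394×10⁻⁵ = 67.86 kN, compressive.
σ_{bronze} = P / A = 67860 / 175 = 387.7 MPa.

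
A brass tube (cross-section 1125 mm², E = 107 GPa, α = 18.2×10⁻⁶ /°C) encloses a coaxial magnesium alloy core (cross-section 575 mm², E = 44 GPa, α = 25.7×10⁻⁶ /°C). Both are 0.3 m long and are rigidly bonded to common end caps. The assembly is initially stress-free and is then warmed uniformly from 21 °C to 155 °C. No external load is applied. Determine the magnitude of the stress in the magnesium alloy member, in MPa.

σ ≈ 36.5 MPa (compressive)

Equilibrium of a rigid end plate with no external load gives equal and opposite internal forces ±P in the two members. Since α_{magnesium alloy} > α_{brass}, heating drives the magnesium alloy into compression and the brass into tension.
Setting the final lengths equal and cancelling L: (α₁ − α₂)ΔT = P/(A₁E₁) + P/(A₂E₂).
|α₁ − α₂|·ΔT = 7.5×10⁻⁶ × 134 = 0.001005.
1/(A₁E₁) + 1/(A₂E₂) = 1/(1125×107×10³) + 1/(575×44×10³) = 4.783×10⁻⁸ N⁻¹.
P = 0.001005 / 4.783×10⁻⁸ = 21010 N = 21.01 kN.
σ_{magnesium alloy} = P/A₂ = 21010/575 = 36.54 MPa, compressive.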